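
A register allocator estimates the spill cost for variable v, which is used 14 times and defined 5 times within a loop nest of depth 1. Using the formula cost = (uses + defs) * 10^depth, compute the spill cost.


uses + defs = 14 + 5 = 19
10^1 = 10
Spill cost = 19 * 10 = 190

190


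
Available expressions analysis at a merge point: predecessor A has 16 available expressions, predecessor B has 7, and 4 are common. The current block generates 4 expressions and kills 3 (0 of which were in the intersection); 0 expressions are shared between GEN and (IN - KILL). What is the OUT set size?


IN = intersection of predecessors = 4
IN - KILL = 4 - 0 = 4
|OUT| = |GEN| + |IN - KILL| - |GEN ∩ (IN - KILL)| = 4 + 4 - 0 = 8

8


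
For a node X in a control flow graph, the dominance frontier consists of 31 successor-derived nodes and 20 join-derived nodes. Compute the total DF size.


DF(X) = direct successor contributions + join point contributions
= 31 + 20 = 51

51


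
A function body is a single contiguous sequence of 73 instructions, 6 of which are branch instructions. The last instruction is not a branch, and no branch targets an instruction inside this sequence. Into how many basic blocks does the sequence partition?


With no in-sequence branch targets, the leaders are the first instruction plus the instruction after each branch.
Number of basic blocks = branches + 1
= 6 + 1 = 7

7


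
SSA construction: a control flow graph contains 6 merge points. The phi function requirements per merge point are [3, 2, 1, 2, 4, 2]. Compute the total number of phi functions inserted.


Total phi functions = sum of phi functions at each join node
= 3 + 2 + 1 + 2 + 4 + 2 = 14

14


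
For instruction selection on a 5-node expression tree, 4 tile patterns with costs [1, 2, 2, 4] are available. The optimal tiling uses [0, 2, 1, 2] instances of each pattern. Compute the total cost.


Total cost = sum(count_i * cost_i)
= 0*1 + 2*2 + 1*2 + 2*4
= 14

14


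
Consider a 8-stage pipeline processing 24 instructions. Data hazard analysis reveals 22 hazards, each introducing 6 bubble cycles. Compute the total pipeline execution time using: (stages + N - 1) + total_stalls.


Base cycles = 8 + 24 - 1 = 31
Total stalls = 22 * 6 = 132
Total = 31 + 132 = 163

163


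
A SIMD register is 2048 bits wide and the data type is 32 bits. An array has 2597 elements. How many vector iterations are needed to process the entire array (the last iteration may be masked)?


Width = 2048 / 32 = 64 elements per vector op
Iterations = ceil(2597 / 64) = 41

41


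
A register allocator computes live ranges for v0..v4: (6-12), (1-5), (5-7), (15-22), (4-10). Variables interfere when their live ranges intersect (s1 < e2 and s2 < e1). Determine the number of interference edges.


Check all pairs for overlapping intervals.
Two intervals (s1,e1) and (s2,e2) overlap if s1 < e2 and s2 < e1.
v0 (6-12) vs v1..v4: overlaps v2, v4 -> 2
v1 (1-5) vs v2..v4: overlaps v4 -> 1
v2 (5-7) vs v3..v4: overlaps v4 -> 1
v3 (15-22) vs v4: overlaps none -> 0
Total overlapping pairs = 2 + 1 + 1 + 0 = 4

4


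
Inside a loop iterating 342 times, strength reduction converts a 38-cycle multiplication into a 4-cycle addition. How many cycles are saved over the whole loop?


Per-iteration saving = 38 - 4 = 34
Total saved = 342 * 34 = 11628

11628


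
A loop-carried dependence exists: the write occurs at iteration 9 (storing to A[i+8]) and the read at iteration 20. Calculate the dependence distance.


Distance = read iteration - write iteration
= 20 - 9 = 11

11


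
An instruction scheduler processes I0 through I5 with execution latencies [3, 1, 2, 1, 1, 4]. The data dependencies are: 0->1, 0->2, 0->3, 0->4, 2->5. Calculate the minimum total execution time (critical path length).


Compute longest path through dependency graph: dist(Ik) = max over predecessors of dist + latency(Ik).
dist(I0) = latency 3 = 3
dist(I1) = dist(I0) + 1 = 3 + 1 = 4
dist(I2) = dist(I0) + 2 = 3 + 2 = 5
dist(I3) = dist(I0) + 1 = 3 + 1 = 4
dist(I4) = dist(I0) + 1 = 3 + 1 = 4
dist(I5) = dist(I2) + 4 = 5 + 4 = 9
Critical path = max dist = 9

9


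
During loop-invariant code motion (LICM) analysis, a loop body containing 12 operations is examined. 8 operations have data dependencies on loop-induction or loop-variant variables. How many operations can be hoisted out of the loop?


Invariant candidates = total - loop-dependent
= 12 - 8 = 4

4


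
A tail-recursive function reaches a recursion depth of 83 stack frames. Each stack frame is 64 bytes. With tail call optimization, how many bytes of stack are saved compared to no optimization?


Without TCO: 83 * 64 = 5312 bytes
With TCO: reuse 1 frame = 64 bytes
Savings = 5312 - 64 = 5248

5248


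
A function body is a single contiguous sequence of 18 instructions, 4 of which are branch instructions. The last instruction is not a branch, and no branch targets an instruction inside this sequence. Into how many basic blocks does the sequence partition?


With no in-sequence branch targets, the leaders are the first instruction plus the instruction after each branch.
Number of basic blocks = branches + 1
= 4 + 1 = 5

5


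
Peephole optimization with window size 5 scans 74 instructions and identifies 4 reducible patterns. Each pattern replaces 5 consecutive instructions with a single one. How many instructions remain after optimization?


Each match removes 4 instructions.
Total removed = 4 * 4 = 16
Remaining = 74 - 16 = 58

58


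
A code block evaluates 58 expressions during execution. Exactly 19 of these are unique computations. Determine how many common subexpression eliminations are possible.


CSE count = total expressions - unique expressions
= 58 - 19 = 39

39


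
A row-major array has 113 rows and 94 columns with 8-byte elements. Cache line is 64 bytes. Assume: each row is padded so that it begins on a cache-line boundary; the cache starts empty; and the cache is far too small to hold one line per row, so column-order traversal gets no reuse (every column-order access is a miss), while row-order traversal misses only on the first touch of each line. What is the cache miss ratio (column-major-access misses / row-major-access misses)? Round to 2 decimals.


Each row occupies 94 * 8 = 752 bytes and starts on a line boundary, so it spans ceil(752 / 64) = 12 cache lines.
Row-major traversal misses (one per line touched): 113 * ceil(94 * 8 / 64) = 1356
Column-major traversal misses (no reuse, every access misses): 113 * 94 = 10622
Ratio = 10622 / 1356 = 7.83

7.83


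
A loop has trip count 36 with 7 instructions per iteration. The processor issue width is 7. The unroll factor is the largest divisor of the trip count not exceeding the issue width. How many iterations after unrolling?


Largest divisor of 36 <= 7 is 6
New iterations = 36 / 6 = 6

6


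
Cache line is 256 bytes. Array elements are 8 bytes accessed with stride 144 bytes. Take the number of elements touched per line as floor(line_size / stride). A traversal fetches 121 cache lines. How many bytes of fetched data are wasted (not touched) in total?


Elements per line = floor(256 / 144) = 1
Bytes used per line = 1 * 8 = 8
Wasted per line = 256 - 8 = 248
Total wasted = 248 * 121 = 30008

30008


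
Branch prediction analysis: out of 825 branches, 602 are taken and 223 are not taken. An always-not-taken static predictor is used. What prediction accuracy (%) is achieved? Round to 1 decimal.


Predictor: always-not-taken
Correct predictions = 223
Accuracy = 223 / 825 * 100 = 27.0%

27.0


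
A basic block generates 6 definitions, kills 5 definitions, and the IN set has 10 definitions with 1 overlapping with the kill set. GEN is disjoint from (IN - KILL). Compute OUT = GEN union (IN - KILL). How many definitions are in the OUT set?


IN - KILL: 10 - 1 = 9 surviving definitions
OUT = GEN + surviving = 6 + 9 = 15

15


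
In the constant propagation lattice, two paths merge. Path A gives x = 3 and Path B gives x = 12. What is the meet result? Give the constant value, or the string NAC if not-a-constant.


Meet operation: if both paths give the same constant, result is that constant; if they differ, result is NAC (not-a-constant).
Path A: 3, Path B: 12 -> differ
Result: not-a-constant -> NAC

NAC


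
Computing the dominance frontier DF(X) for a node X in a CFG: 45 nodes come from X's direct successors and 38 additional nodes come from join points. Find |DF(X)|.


DF(X) = direct successor contributions + join point contributions
= 45 + 38 = 83

83


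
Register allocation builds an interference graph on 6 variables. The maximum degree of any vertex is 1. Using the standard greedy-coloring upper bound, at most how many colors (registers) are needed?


Greedy coloring never needs more than (max_degree + 1) colors: when coloring a vertex, at most max_degree neighbors are already colored.
Upper bound = 1 + 1 = 2

2


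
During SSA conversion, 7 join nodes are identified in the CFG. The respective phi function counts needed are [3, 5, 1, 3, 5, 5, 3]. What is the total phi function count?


Total phi functions = sum of phi functions at each join node
= 3 + 5 + 1 + 3 + 5 + 5 + 3 = 25

25


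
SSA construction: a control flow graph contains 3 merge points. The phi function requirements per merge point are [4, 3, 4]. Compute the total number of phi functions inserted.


Total phi functions = sum of phi functions at each join node
= 4 + 3 + 4 = 11

11


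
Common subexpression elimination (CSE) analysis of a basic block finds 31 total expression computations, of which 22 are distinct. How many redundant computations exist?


CSE count = total expressions - unique expressions
= 31 - 22 = 9

9


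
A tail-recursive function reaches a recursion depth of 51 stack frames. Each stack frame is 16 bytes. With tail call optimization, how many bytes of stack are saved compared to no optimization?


Without TCO: 51 * 16 = 816 bytes
With TCO: reuse 1 frame = 16 bytes
Savings = 816 - 16 = 800

800


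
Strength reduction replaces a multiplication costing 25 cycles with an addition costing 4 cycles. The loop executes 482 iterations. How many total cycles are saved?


Per-iteration saving = 25 - 4 = 21
Total saved = 482 * 21 = 10122

10122


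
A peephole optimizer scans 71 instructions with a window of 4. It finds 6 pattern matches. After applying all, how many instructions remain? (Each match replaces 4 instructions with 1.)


Each match removes 3 instructions.
Total removed = 6 * 3 = 18
Remaining = 71 - 18 = 53

53


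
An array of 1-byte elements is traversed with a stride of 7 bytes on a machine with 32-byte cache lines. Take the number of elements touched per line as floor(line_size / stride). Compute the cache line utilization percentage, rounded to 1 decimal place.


Elements per cache line = floor(32 / 7) = 4
Bytes used = 4 * 1 = 4
Utilization = 4 / 32 * 100 = 12.5%

12.5


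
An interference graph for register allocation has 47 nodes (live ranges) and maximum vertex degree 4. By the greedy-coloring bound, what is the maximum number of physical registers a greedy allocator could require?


Greedy coloring never needs more than (max_degree + 1) colors: when coloring a vertex, at most max_degree neighbors are already colored.
Upper bound = 4 + 1 = 5

5


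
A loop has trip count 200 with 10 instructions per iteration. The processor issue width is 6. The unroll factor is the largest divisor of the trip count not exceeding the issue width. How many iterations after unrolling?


Largest divisor of 200 <= 6 is 5
New iterations = 200 / 5 = 40

40


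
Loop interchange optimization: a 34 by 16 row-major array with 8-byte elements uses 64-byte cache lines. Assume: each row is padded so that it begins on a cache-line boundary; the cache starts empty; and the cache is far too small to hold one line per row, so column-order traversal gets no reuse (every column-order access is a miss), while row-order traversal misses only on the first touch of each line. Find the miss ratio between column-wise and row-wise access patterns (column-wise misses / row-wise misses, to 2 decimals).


Each row occupies 16 * 8 = 128 bytes and starts on a line boundary, so it spans ceil(128 / 64) = 2 cache lines.
Row-major traversal misses (one per line touched): 34 * ceil(16 * 8 / 64) = 68
Column-major traversal misses (no reuse, every access misses): 34 * 16 = 544
Ratio = 544 / 68 = 8.0

8.0


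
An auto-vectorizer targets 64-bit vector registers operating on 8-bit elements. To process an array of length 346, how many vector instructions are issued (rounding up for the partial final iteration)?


Width = 64 / 8 = 8 elements per vector op
Iterations = ceil(346 / 8) = 44

44


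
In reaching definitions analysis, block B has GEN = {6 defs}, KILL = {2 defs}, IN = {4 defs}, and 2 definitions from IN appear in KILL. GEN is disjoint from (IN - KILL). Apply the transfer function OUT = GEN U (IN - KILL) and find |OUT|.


IN - KILL: 4 - 2 = 2 surviving definitions
OUT = GEN + surviving = 6 + 2 = 8

8


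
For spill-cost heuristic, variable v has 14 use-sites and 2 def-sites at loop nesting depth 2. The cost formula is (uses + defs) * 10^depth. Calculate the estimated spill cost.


uses + defs = 14 + 2 = 16
10^2 = 100
Spill cost = 16 * 100 = 1600

1600


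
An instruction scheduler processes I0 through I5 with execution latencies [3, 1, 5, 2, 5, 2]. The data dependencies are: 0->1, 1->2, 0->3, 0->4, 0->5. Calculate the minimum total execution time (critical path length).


Compute longest path through dependency graph: dist(Ik) = max over predecessors of dist + latency(Ik).
dist(I0) = latency 3 = 3
dist(I1) = dist(I0) + 1 = 3 + 1 = 4
dist(I2) = dist(I1) + 5 = 4 + 5 = 9
dist(I3) = dist(I0) + 2 = 3 + 2 = 5
dist(I4) = dist(I0) + 5 = 3 + 5 = 8
dist(I5) = dist(I0) + 2 = 3 + 2 = 5
Critical path = max dist = 9

9


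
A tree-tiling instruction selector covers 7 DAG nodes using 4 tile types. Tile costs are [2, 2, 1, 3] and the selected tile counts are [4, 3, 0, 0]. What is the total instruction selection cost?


Total cost = sum(count_i * cost_i)
= 4*2 + 3*2 + 0*1 + 0*3
= 14

14


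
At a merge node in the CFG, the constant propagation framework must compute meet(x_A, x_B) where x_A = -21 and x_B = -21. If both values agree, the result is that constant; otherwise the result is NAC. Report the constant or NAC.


Meet operation: if both paths give the same constant, result is that constant; if they differ, result is NAC (not-a-constant).
Path A: -21, Path B: -21 -> equal
Result: constant -> -21

-21


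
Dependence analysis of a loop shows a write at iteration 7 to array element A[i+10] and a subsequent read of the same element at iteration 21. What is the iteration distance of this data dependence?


Distance = read iteration - write iteration
= 21 - 7 = 14

14


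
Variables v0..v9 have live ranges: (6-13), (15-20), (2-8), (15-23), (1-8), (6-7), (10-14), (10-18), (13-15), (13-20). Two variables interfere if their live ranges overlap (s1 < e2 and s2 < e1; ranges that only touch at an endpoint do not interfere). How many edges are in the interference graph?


Check all pairs for overlapping intervals.
Two intervals (s1,e1) and (s2,e2) overlap if s1 < e2 and s2 < e1.
v0 (6-13) vs v1..v9: overlaps v2, v4, v5, v6, v7 -> 5
v1 (15-20) vs v2..v9: overlaps v3, v7, v9 -> 3
v2 (2-8) vs v3..v9: overlaps v4, v5 -> 2
v3 (15-23) vs v4..v9: overlaps v7, v9 -> 2
v4 (1-8) vs v5..v9: overlaps v5 -> 1
v5 (6-7) vs v6..v9: overlaps none -> 0
v6 (10-14) vs v7..v9: overlaps v7, v8, v9 -> 3
v7 (10-18) vs v8..v9: overlaps v8, v9 -> 2
v8 (13-15) vs v9: overlaps v9 -> 1
Total overlapping pairs = 5 + 3 + 2 + 2 + 1 + 0 + 3 + 2 + 1 = 19

19


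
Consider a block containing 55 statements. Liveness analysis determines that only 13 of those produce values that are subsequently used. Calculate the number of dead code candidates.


Dead code = total statements - live definitions
= 55 - 13 = 42

42


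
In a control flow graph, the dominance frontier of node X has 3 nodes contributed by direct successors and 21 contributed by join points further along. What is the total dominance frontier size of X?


DF(X) = direct successor contributions + join point contributions
= 3 + 21 = 24

24


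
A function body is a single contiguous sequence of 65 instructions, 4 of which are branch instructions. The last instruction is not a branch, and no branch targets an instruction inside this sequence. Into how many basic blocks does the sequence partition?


With no in-sequence branch targets, the leaders are the first instruction plus the instruction after each branch.
Number of basic blocks = branches + 1
= 4 + 1 = 5

5


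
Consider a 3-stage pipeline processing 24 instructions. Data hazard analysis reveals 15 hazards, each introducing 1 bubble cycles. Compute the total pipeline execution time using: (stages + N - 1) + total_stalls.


Base cycles = 3 + 24 - 1 = 26
Total stalls = 15 * 1 = 15
Total = 26 + 15 = 41

41


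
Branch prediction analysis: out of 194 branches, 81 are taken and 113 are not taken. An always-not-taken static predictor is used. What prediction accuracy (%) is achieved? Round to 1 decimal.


Predictor: always-not-taken
Correct predictions = 113
Accuracy = 113 / 194 * 100 = 58.2%

58.2


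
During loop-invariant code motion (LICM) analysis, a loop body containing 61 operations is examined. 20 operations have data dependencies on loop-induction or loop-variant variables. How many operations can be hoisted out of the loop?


Invariant candidates = total - loop-dependent
= 61 - 20 = 41

41


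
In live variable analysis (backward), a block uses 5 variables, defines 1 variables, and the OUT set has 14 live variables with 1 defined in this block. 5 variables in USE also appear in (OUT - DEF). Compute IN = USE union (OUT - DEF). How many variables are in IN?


OUT - DEF: 14 - 1 = 13
|IN| = |USE| + |OUT - DEF| - |USE ∩ (OUT - DEF)| = 5 + 13 - 5 = 13

13


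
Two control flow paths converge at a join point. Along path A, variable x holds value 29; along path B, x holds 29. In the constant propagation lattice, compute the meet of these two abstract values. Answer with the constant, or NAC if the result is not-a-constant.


Meet operation: if both paths give the same constant, result is that constant; if they differ, result is NAC (not-a-constant).
Path A: 29, Path B: 29 -> equal
Result: constant -> 29

29


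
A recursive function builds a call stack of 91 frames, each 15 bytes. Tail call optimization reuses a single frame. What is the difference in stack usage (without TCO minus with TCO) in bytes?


Without TCO: 91 * 15 = 1365 bytes
With TCO: reuse 1 frame = 15 bytes
Savings = 1365 - 15 = 1350

1350


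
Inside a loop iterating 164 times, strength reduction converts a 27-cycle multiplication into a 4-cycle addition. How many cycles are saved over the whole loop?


Per-iteration saving = 27 - 4 = 23
Total saved = 164 * 23 = 3772

3772


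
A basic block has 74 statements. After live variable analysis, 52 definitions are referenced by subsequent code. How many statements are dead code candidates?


Dead code = total statements - live definitions
= 74 - 52 = 22

22


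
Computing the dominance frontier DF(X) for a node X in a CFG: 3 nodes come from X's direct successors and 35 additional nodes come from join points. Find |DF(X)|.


DF(X) = direct successor contributions + join point contributions
= 3 + 35 = 38

38


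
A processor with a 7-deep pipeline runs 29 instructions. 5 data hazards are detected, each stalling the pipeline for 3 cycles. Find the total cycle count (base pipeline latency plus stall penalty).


Base cycles = 7 + 29 - 1 = 35
Total stalls = 5 * 3 = 15
Total = 35 + 15 = 50

50


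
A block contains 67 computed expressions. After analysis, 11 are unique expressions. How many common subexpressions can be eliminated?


CSE count = total expressions - unique expressions
= 67 - 11 = 56

56


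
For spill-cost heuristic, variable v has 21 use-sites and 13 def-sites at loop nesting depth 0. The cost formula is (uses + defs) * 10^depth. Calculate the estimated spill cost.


uses + defs = 21 + 13 = 34
10^0 = 1
Spill cost = 34 * 1 = 34

34


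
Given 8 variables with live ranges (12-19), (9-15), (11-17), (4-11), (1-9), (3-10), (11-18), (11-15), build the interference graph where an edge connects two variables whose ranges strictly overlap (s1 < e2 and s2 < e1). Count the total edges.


Check all pairs for overlapping intervals.
Two intervals (s1,e1) and (s2,e2) overlap if s1 < e2 and s2 < e1.
v0 (12-19) vs v1..v7: overlaps v1, v2, v6, v7 -> 4
v1 (9-15) vs v2..v7: overlaps v2, v3, v5, v6, v7 -> 5
v2 (11-17) vs v3..v7: overlaps v6, v7 -> 2
v3 (4-11) vs v4..v7: overlaps v4, v5 -> 2
v4 (1-9) vs v5..v7: overlaps v5 -> 1
v5 (3-10) vs v6..v7: overlaps none -> 0
v6 (11-18) vs v7: overlaps v7 -> 1
Total overlapping pairs = 4 + 5 + 2 + 2 + 1 + 0 + 1 = 15

15


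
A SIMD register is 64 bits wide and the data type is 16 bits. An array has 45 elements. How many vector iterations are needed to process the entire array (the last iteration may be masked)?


Width = 64 / 16 = 4 elements per vector op
Iterations = ceil(45 / 4) = 12

12


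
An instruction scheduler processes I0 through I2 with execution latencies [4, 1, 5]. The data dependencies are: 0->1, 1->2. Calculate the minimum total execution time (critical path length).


Compute longest path through dependency graph: dist(Ik) = max over predecessors of dist + latency(Ik).
dist(I0) = latency 4 = 4
dist(I1) = dist(I0) + 1 = 4 + 1 = 5
dist(I2) = dist(I1) + 5 = 5 + 5 = 10
Critical path = max dist = 10

10


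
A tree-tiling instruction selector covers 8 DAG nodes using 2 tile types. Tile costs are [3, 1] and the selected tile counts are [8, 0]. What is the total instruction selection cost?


Total cost = sum(count_i * cost_i)
= 8*3 + 0*1
= 24

24


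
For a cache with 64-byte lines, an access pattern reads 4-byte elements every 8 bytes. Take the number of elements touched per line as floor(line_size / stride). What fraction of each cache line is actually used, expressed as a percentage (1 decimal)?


Elements per cache line = floor(64 / 8) = 8
Bytes used = 8 * 4 = 32
Utilization = 32 / 64 * 100 = 50.0%

50.0


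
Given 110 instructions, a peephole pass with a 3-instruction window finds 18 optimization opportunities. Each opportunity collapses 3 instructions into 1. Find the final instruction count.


Each match removes 2 instructions.
Total removed = 18 * 2 = 36
Remaining = 110 - 36 = 74

74


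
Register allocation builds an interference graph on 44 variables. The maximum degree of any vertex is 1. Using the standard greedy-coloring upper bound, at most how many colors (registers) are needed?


Greedy coloring never needs more than (max_degree + 1) colors: when coloring a vertex, at most max_degree neighbors are already colored.
Upper bound = 1 + 1 = 2

2


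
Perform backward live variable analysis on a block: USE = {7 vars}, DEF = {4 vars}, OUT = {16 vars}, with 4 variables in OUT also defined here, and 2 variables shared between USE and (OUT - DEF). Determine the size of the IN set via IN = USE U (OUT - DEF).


OUT - DEF: 16 - 4 = 12
|IN| = |USE| + |OUT - DEF| - |USE ∩ (OUT - DEF)| = 7 + 12 - 2 = 17

17


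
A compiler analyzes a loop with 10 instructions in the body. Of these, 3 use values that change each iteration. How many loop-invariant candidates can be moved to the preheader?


Invariant candidates = total - loop-dependent
= 10 - 3 = 7

7


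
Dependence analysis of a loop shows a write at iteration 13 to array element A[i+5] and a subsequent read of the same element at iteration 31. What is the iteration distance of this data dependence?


Distance = read iteration - write iteration
= 31 - 13 = 18

18


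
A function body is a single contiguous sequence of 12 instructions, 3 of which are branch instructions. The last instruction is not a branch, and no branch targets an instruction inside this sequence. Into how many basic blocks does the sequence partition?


With no in-sequence branch targets, the leaders are the first instruction plus the instruction after each branch.
Number of basic blocks = branches + 1
= 3 + 1 = 4

4


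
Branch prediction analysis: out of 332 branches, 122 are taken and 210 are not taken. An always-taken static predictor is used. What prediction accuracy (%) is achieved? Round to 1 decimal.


Predictor: always-taken
Correct predictions = 122
Accuracy = 122 / 332 * 100 = 36.7%

36.7


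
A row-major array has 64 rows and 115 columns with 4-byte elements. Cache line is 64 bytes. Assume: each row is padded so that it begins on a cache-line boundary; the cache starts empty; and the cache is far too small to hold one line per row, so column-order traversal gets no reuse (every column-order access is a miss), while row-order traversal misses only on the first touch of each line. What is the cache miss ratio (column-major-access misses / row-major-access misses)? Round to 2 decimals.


Each row occupies 115 * 4 = 460 bytes and starts on a line boundary, so it spans ceil(460 / 64) = 8 cache lines.
Row-major traversal misses (one per line touched): 64 * ceil(115 * 4 / 64) = 512
Column-major traversal misses (no reuse, every access misses): 64 * 115 = 7360
Ratio = 7360 / 512 = 14.38

14.38


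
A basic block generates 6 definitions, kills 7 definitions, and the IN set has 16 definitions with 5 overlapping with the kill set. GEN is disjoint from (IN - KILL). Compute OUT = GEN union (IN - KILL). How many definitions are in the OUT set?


IN - KILL: 16 - 5 = 11 surviving definitions
OUT = GEN + surviving = 6 + 11 = 17

17


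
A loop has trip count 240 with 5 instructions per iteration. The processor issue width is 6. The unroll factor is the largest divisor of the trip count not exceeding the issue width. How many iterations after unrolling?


Largest divisor of 240 <= 6 is 6
New iterations = 240 / 6 = 40

40


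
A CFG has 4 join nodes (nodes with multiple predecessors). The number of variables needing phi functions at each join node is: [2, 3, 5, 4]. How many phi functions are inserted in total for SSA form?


Total phi functions = sum of phi functions at each join node
= 2 + 3 + 5 + 4 = 14

14


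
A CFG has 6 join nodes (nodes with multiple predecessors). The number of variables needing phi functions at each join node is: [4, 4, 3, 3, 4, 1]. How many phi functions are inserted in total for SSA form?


Total phi functions = sum of phi functions at each join node
= 4 + 4 + 3 + 3 + 4 + 1 = 19

19


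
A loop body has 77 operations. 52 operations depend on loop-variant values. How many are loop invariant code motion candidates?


Invariant candidates = total - loop-dependent
= 77 - 52 = 25

25


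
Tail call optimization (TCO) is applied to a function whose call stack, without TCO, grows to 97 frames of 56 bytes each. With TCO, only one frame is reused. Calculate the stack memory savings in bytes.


Without TCO: 97 * 56 = 5432 bytes
With TCO: reuse 1 frame = 56 bytes
Savings = 5432 - 56 = 5376

5376


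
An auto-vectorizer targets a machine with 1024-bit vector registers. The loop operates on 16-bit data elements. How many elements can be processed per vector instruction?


Width = SIMD bits / data type bits
= 1024 / 16 = 64

64


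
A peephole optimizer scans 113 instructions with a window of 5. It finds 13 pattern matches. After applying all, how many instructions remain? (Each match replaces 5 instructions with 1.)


Each match removes 4 instructions.
Total removed = 13 * 4 = 52
Remaining = 113 - 52 = 61

61


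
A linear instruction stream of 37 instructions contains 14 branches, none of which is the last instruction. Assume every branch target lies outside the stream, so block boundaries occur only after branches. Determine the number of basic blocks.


With no in-sequence branch targets, the leaders are the first instruction plus the instruction after each branch.
Number of basic blocks = branches + 1
= 14 + 1 = 15

15


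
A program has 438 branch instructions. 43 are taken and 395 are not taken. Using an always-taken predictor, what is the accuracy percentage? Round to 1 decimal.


Predictor: always-taken
Correct predictions = 43
Accuracy = 43 / 438 * 100 = 9.8%

9.8


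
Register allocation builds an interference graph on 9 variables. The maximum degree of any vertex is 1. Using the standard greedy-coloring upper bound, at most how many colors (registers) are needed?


Greedy coloring never needs more than (max_degree + 1) colors: when coloring a vertex, at most max_degree neighbors are already colored.
Upper bound = 1 + 1 = 2

2


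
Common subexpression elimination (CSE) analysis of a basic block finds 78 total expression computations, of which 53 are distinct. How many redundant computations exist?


CSE count = total expressions - unique expressions
= 78 - 53 = 25

25


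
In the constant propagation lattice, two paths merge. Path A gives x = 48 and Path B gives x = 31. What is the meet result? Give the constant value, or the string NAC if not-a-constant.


Meet operation: if both paths give the same constant, result is that constant; if they differ, result is NAC (not-a-constant).
Path A: 48, Path B: 31 -> differ
Result: not-a-constant -> NAC

NAC


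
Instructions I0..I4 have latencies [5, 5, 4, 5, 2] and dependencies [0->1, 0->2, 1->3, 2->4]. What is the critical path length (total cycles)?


Compute longest path through dependency graph: dist(Ik) = max over predecessors of dist + latency(Ik).
dist(I0) = latency 5 = 5
dist(I1) = dist(I0) + 5 = 5 + 5 = 10
dist(I2) = dist(I0) + 4 = 5 + 4 = 9
dist(I3) = dist(I1) + 5 = 10 + 5 = 15
dist(I4) = dist(I2) + 2 = 9 + 2 = 11
Critical path = max dist = 15

15


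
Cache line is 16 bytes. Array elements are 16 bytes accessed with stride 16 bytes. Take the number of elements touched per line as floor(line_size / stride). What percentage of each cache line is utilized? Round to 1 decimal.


Elements per cache line = floor(16 / 16) = 1
Bytes used = 1 * 16 = 16
Utilization = 16 / 16 * 100 = 100.0%

100.0


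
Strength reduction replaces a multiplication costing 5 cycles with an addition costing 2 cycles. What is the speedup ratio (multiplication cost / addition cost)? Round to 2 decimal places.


Ratio = mult_cost / add_cost = 5 / 2 = 2.5

2.5


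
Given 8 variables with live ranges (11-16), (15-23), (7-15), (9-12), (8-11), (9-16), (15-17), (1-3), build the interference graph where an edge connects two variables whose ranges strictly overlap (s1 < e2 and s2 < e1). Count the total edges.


Check all pairs for overlapping intervals.
Two intervals (s1,e1) and (s2,e2) overlap if s1 < e2 and s2 < e1.
v0 (11-16) vs v1..v7: overlaps v1, v2, v3, v5, v6 -> 5
v1 (15-23) vs v2..v7: overlaps v5, v6 -> 2
v2 (7-15) vs v3..v7: overlaps v3, v4, v5 -> 3
v3 (9-12) vs v4..v7: overlaps v4, v5 -> 2
v4 (8-11) vs v5..v7: overlaps v5 -> 1
v5 (9-16) vs v6..v7: overlaps v6 -> 1
v6 (15-17) vs v7: overlaps none -> 0
Total overlapping pairs = 5 + 2 + 3 + 2 + 1 + 1 + 0 = 14

14


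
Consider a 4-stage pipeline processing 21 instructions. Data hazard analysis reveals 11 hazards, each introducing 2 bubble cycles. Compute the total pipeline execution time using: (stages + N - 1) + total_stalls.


Base cycles = 4 + 21 - 1 = 24
Total stalls = 11 * 2 = 22
Total = 24 + 22 = 46

46


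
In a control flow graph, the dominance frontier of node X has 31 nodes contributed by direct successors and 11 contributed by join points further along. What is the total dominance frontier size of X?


DF(X) = direct successor contributions + join point contributions
= 31 + 11 = 42

42


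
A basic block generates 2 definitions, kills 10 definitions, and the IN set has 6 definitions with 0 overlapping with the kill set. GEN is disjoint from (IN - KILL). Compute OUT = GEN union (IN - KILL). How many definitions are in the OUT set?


IN - KILL: 6 - 0 = 6 surviving definitions
OUT = GEN + surviving = 2 + 6 = 8

8


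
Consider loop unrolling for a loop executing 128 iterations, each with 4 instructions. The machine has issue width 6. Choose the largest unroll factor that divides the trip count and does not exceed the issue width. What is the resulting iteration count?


Largest divisor of 128 <= 6 is 4
New iterations = 128 / 4 = 32

32


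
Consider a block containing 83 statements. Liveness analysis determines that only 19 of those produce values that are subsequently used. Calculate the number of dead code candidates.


Dead code = total statements - live definitions
= 83 - 19 = 64

64


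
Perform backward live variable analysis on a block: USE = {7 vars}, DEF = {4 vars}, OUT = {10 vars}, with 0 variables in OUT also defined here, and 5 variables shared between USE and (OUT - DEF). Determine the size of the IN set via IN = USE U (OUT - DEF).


OUT - DEF: 10 - 0 = 10
|IN| = |USE| + |OUT - DEF| - |USE ∩ (OUT - DEF)| = 7 + 10 - 5 = 12

12


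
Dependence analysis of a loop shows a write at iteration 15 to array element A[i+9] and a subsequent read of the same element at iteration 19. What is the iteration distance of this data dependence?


Distance = read iteration - write iteration
= 19 - 15 = 4

4


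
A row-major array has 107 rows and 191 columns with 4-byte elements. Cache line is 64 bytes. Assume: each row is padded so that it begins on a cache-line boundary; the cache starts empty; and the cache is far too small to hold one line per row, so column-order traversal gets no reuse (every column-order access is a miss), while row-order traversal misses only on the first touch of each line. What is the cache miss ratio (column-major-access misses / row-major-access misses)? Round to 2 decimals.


Each row occupies 191 * 4 = 764 bytes and starts on a line boundary, so it spans ceil(764 / 64) = 12 cache lines.
Row-major traversal misses (one per line touched): 107 * ceil(191 * 4 / 64) = 1284
Column-major traversal misses (no reuse, every access misses): 107 * 191 = 20437
Ratio = 20437 / 1284 = 15.92

15.92


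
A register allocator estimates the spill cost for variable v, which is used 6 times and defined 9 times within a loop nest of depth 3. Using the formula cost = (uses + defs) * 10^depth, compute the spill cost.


uses + defs = 6 + 9 = 15
10^3 = 1000
Spill cost = 15 * 1000 = 15000

15000


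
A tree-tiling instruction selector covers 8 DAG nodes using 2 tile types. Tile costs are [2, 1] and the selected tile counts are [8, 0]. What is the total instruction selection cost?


Total cost = sum(count_i * cost_i)
= 8*2 + 0*1
= 16

16


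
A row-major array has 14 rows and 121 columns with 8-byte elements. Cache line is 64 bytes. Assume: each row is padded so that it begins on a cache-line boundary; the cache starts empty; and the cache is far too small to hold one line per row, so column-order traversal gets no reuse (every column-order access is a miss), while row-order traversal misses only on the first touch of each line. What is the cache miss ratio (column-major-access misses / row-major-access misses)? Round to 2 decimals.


Each row occupies 121 * 8 = 968 bytes and starts on a line boundary, so it spans ceil(968 / 64) = 16 cache lines.
Row-major traversal misses (one per line touched): 14 * ceil(121 * 8 / 64) = 224
Column-major traversal misses (no reuse, every access misses): 14 * 121 = 1694
Ratio = 1694 / 224 = 7.56

7.56


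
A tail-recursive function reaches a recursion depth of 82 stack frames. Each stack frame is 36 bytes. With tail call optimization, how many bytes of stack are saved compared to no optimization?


Without TCO: 82 * 36 = 2952 bytes
With TCO: reuse 1 frame = 36 bytes
Savings = 2952 - 36 = 2916

2916


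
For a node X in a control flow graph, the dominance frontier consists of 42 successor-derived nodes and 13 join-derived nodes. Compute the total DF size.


DF(X) = direct successor contributions + join point contributions
= 42 + 13 = 55

55


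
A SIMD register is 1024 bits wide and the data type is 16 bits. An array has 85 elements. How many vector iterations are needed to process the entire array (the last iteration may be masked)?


Width = 1024 / 16 = 64 elements per vector op
Iterations = ceil(85 / 64) = 2

2


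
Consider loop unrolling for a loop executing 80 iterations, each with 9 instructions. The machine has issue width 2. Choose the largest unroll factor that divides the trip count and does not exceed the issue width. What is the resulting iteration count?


Largest divisor of 80 <= 2 is 2
New iterations = 80 / 2 = 40

40


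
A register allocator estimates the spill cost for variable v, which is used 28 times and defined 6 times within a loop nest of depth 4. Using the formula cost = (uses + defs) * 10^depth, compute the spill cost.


uses + defs = 28 + 6 = 34
10^4 = 10000
Spill cost = 34 * 10000 = 340000

340000


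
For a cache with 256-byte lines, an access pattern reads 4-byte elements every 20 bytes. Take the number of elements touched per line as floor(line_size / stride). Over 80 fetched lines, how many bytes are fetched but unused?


Elements per line = floor(256 / 20) = 12
Bytes used per line = 12 * 4 = 48
Wasted per line = 256 - 48 = 208
Total wasted = 208 * 80 = 16640

16640


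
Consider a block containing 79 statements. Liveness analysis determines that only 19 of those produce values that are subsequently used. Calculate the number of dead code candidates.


Dead code = total statements - live definitions
= 79 - 19 = 60

60


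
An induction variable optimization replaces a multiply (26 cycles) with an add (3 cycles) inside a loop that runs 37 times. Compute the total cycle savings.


Per-iteration saving = 26 - 3 = 23
Total saved = 37 * 23 = 851

851


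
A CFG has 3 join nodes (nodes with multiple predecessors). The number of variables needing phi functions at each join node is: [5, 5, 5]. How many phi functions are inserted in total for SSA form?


Total phi functions = sum of phi functions at each join node
= 5 + 5 + 5 = 15

15


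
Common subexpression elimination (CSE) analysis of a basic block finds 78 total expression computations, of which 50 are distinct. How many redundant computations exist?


CSE count = total expressions - unique expressions
= 78 - 50 = 28

28


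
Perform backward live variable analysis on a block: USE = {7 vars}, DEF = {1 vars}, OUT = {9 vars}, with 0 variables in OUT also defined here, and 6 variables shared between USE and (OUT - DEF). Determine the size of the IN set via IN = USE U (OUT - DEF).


OUT - DEF: 9 - 0 = 9
|IN| = |USE| + |OUT - DEF| - |USE ∩ (OUT - DEF)| = 7 + 9 - 6 = 10

10


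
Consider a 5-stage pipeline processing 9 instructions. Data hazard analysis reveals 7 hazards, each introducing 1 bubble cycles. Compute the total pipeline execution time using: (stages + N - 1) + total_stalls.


Base cycles = 5 + 9 - 1 = 13
Total stalls = 7 * 1 = 7
Total = 13 + 7 = 20

20


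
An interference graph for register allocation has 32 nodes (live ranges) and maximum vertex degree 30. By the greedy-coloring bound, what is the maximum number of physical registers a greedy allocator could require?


Greedy coloring never needs more than (max_degree + 1) colors: when coloring a vertex, at most max_degree neighbors are already colored.
Upper bound = 30 + 1 = 31

31


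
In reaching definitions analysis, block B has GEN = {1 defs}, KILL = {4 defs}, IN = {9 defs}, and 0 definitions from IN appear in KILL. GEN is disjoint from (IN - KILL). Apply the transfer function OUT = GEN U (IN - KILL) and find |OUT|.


IN - KILL: 9 - 0 = 9 surviving definitions
OUT = GEN + surviving = 1 + 9 = 10

10


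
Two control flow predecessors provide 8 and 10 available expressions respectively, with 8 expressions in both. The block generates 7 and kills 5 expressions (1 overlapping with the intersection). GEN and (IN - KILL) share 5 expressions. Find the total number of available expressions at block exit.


IN = intersection of predecessors = 8
IN - KILL = 8 - 1 = 7
|OUT| = |GEN| + |IN - KILL| - |GEN ∩ (IN - KILL)| = 7 + 7 - 5 = 9

9
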